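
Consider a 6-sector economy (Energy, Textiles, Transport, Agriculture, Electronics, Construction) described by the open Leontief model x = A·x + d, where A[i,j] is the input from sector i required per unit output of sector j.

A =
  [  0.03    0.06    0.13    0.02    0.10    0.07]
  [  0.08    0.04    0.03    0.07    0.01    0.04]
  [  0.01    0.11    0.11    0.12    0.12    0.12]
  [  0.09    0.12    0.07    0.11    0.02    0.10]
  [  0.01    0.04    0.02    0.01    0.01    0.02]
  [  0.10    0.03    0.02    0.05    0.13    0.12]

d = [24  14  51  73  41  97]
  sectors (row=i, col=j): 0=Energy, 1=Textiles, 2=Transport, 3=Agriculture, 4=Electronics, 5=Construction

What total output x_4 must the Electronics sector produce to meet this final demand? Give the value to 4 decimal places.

49.4931

Form M = I − A:
  [  0.97   -0.06   -0.13   -0.02   -0.10   -0.07]
  [ -0.08    0.96   -0.03   -0.07   -0.01   -0.04]
  [ -0.01   -0.11    0.89   -0.12   -0.12   -0.12]
  [ -0.09   -0.12   -0.07    0.89   -0.02   -0.10]
  [ -0.01   -0.04   -0.02   -0.01    0.99   -0.02]
  [ -0.10   -0.03   -0.02   -0.05   -0.13    0.88]
Leontief inverse L = M⁻¹:
  [  1.0613    0.1036    0.1695    0.0634    0.1462    0.1228]
  [  0.1068    1.0721    0.0623    0.1000    0.0414    0.0780]
  [  0.0656    0.1740    1.1620    0.1849    0.1788    0.1967]
  [  0.1427    0.1777    0.1243    1.1680    0.0773    0.1709]
  [  0.0206    0.0511    0.0302    0.0219    1.0212    0.0338]
  [  0.1369    0.0699    0.0593    0.0844    0.1773    1.1721]
Total output x = L · d:
  x_0 = 1.0613·24 + 0.1036·14 + 0.1695·51 + 0.0634·73 + 0.1462·41 + 0.1228·97 = 58.0987
  x_1 = 0.1068·24 + 1.0721·14 + 0.0623·51 + 0.1000·73 + 0.0414·41 + 0.0780·97 = 37.3157
  x_2 = 0.0656·24 + 0.1740·14 + 1.1620·51 + 0.1849·73 + 0.1788·41 + 0.1967·97 = 103.1758
  x_3 = 0.1427·24 + 0.1777·14 + 0.1243·51 + 1.1680·73 + 0.0773·41 + 0.1709·97 = 117.2595
  x_4 = 0.0206·24 + 0.0511·14 + 0.0302·51 + 0.0219·73 + 1.0212·41 + 0.0338·97 = 49.4931
  x_5 = 0.1369·24 + 0.0699·14 + 0.0593·51 + 0.0844·73 + 0.1773·41 + 1.1721·97 = 134.4204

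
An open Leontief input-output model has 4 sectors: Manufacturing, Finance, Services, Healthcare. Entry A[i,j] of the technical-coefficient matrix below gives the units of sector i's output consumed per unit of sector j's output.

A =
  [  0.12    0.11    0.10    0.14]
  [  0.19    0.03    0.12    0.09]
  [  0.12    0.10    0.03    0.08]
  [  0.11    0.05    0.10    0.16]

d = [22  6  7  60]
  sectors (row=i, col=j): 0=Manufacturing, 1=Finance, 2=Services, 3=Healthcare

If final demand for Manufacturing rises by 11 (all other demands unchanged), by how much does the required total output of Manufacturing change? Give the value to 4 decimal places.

13.4879

Form M = I − A:
  [  0.88   -0.11   -0.10   -0.14]
  [ -0.19    0.97   -0.12   -0.09]
  [ -0.12   -0.10    0.97   -0.08]
  [ -0.11   -0.05   -0.10    0.84]
Leontief inverse L = M⁻¹:
  [  1.2262    0.1691    0.1720    0.2389]
  [  0.2833    1.0913    0.1829    0.1816]
  [  0.1975    0.1420    1.0845    0.1514]
  [  0.2009    0.1040    0.1625    1.2506]
Total output x = L · d:
  x_0 = 1.2262·22 + 0.1691·6 + 0.1720·7 + 0.2389·60 = 43.5255
  x_1 = 0.2833·22 + 1.0913·6 + 0.1829·7 + 0.1816·60 = 24.9526
  x_2 = 0.1975·22 + 0.1420·6 + 1.0845·7 + 0.1514·60 = 21.8719
  x_3 = 0.2009·22 + 0.1040·6 + 0.1625·7 + 1.2506·60 = 81.2174
Δx_0 = L[0,0] · Δd_0 = 1.2262 · 11 = 13.4879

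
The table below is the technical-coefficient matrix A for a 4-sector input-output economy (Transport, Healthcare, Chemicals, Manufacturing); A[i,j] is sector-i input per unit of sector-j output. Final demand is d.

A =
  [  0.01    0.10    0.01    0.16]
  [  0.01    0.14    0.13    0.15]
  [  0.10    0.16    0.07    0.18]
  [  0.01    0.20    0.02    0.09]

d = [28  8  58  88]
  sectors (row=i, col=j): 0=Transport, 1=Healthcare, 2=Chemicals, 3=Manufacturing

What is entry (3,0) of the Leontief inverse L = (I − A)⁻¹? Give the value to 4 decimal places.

Form M = I − A:
  [  0.99   -0.10   -0.01   -0.16]
  [ -0.01    0.86   -0.13   -0.15]
  [ -0.10   -0.16    0.93   -0.18]
  [ -0.01   -0.20   -0.02    0.91]
Leontief inverse L = M⁻¹:
  [  1.0181    0.1761    0.0402    0.2160]
  [  0.0336    1.2585    0.1816    0.2493]
  [  0.1194    0.2906    1.1234    0.2911]
  [  0.0212    0.2849    0.0651    1.1625]
Total output x = L · d:
  x_0 = 1.0181·28 + 0.1761·8 + 0.0402·58 + 0.2160·88 = 51.2555
  x_1 = 0.0336·28 + 1.2585·8 + 0.1816·58 + 0.2493·88 = 43.4783
  x_2 = 0.1194·28 + 0.2906·8 + 1.1234·58 + 0.2911·88 = 96.4426
  x_3 = 0.0212·28 + 0.2849·8 + 0.0651·58 + 1.1625·88 = 108.9418

L[3,0] = 0.0212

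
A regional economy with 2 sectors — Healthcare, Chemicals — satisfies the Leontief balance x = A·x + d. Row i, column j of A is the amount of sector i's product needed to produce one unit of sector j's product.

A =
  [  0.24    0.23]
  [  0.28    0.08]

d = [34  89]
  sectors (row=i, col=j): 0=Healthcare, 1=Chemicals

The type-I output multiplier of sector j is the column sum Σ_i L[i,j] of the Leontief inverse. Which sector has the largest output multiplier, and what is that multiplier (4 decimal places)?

Form M = I − A:
  [  0.76   -0.23]
  [ -0.28    0.92]
Leontief inverse L = M⁻¹:
  [  1.4493    0.3623]
  [  0.4411    1.1972]
Total output x = L · d:
  x_0 = 1.4493·34 + 0.3623·89 = 81.5217
  x_1 = 0.4411·34 + 1.1972·89 = 121.5501
Output multipliers (column sums of L):
  Healthcare: 1.8904
  Chemicals: 1.5595

Healthcare (1.8904)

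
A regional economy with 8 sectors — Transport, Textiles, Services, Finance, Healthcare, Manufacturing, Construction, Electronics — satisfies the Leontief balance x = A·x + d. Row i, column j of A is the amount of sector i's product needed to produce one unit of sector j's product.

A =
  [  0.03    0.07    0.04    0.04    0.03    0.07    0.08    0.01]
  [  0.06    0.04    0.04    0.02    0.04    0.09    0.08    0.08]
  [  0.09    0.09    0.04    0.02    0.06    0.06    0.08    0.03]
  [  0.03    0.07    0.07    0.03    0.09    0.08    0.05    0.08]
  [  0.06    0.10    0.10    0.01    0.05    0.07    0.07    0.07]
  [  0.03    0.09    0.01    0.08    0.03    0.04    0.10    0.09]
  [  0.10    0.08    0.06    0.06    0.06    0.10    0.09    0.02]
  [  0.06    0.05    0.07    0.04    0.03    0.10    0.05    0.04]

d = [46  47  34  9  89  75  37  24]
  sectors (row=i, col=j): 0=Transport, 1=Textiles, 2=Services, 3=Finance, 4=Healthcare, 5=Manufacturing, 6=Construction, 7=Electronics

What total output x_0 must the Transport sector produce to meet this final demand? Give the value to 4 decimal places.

79.5638

Form M = I − A:
  [  0.97   -0.07   -0.04   -0.04   -0.03   -0.07   -0.08   -0.01]
  [ -0.06    0.96   -0.04   -0.02   -0.04   -0.09   -0.08   -0.08]
  [ -0.09   -0.09    0.96   -0.02   -0.06   -0.06   -0.08   -0.03]
  [ -0.03   -0.07   -0.07    0.97   -0.09   -0.08   -0.05   -0.08]
  [ -0.06   -0.10   -0.10   -0.01    0.95   -0.07   -0.07   -0.07]
  [ -0.03   -0.09   -0.01   -0.08   -0.03    0.96   -0.10   -0.09]
  [ -0.10   -0.08   -0.06   -0.06   -0.06   -0.10    0.91   -0.02]
  [ -0.06   -0.05   -0.07   -0.04   -0.03   -0.10   -0.05    0.96]
Leontief inverse L = M⁻¹:
  [  1.0726    0.1226    0.0750    0.0697    0.0645    0.1242    0.1368    0.0487]
  [  0.1101    1.1030    0.0827    0.0568    0.0786    0.1553    0.1470    0.1237]
  [  0.1424    0.1551    1.0848    0.0555    0.1007    0.1282    0.1506    0.0754]
  [  0.0868    0.1408    0.1202    1.0669    0.1341    0.1523    0.1235    0.1319]
  [  0.1213    0.1730    0.1497    0.0492    1.0957    0.1465    0.1488    0.1212]
  [  0.0833    0.1532    0.0582    0.1164    0.0739    1.1127    0.1679    0.1384]
  [  0.1622    0.1607    0.1136    0.1043    0.1114    0.1813    1.1757    0.0769]
  [  0.1077    0.1120    0.1098    0.0749    0.0688    0.1615    0.1157    1.0844]
Total output x = L · d:
  x_0 = 1.0726·46 + 0.1226·47 + 0.0750·34 + 0.0697·9 + 0.0645·89 + 0.1242·75 + 0.1368·37 + 0.0487·24 = 79.5638
  x_1 = 0.1101·46 + 1.1030·47 + 0.0827·34 + 0.0568·9 + 0.0786·89 + 0.1553·75 + 0.1470·37 + 0.1237·24 = 87.2802
  x_2 = 0.1424·46 + 0.1551·47 + 1.0848·34 + 0.0555·9 + 0.1007·89 + 0.1282·75 + 0.1506·37 + 0.0754·24 = 77.1874
  x_3 = 0.0868·46 + 0.1408·47 + 0.1202·34 + 1.0669·9 + 0.1341·89 + 0.1523·75 + 0.1235·37 + 0.1319·24 = 55.3931
  x_4 = 0.1213·46 + 0.1730·47 + 0.1497·34 + 0.0492·9 + 1.0957·89 + 0.1465·75 + 0.1488·37 + 0.1212·24 = 136.1651
  x_5 = 0.0833·46 + 0.1532·47 + 0.0582·34 + 0.1164·9 + 0.0739·89 + 1.1127·75 + 0.1679·37 + 0.1384·24 = 113.6273
  x_6 = 0.1622·46 + 0.1607·47 + 0.1136·34 + 0.1043·9 + 0.1114·89 + 0.1813·75 + 1.1757·37 + 0.0769·24 = 88.6698
  x_7 = 0.1077·46 + 0.1120·47 + 0.1098·34 + 0.0749·9 + 0.0688·89 + 0.1615·75 + 0.1157·37 + 1.0844·24 = 63.1644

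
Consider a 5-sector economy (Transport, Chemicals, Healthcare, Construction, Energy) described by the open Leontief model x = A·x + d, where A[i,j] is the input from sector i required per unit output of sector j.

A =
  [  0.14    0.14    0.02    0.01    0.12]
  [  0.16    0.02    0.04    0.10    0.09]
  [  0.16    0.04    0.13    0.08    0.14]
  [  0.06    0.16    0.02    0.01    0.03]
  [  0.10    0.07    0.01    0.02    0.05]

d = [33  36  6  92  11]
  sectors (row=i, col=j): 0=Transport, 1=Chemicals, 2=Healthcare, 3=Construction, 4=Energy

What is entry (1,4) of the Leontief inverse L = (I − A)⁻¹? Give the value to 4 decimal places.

Form M = I − A:
  [  0.86   -0.14   -0.02   -0.01   -0.12]
  [ -0.16    0.98   -0.04   -0.10   -0.09]
  [ -0.16   -0.04    0.87   -0.08   -0.14]
  [ -0.06   -0.16   -0.02    0.99   -0.03]
  [ -0.10   -0.07   -0.01   -0.02    0.95]
Leontief inverse L = M⁻¹:
  [  1.2307    0.1968    0.0403    0.0392    0.1813]
  [  0.2387    1.0870    0.0599    0.1200    0.1457]
  [  0.2732    0.1210    1.1664    0.1137    0.2215]
  [  0.1233    0.1933    0.0363    1.0353    0.0719]
  [  0.1526    0.1062    0.0217    0.0360    1.0863]
Total output x = L · d:
  x_0 = 1.2307·33 + 0.1968·36 + 0.0403·6 + 0.0392·92 + 0.1813·11 = 53.5451
  x_1 = 0.2387·33 + 1.0870·36 + 0.0599·6 + 0.1200·92 + 0.1457·11 = 60.0082
  x_2 = 0.2732·33 + 0.1210·36 + 1.1664·6 + 0.1137·92 + 0.2215·11 = 33.2693
  x_3 = 0.1233·33 + 0.1933·36 + 0.0363·6 + 1.0353·92 + 0.0719·11 = 107.2796
  x_4 = 0.1526·33 + 0.1062·36 + 0.0217·6 + 0.0360·92 + 1.0863·11 = 24.2457

L[1,4] = 0.1457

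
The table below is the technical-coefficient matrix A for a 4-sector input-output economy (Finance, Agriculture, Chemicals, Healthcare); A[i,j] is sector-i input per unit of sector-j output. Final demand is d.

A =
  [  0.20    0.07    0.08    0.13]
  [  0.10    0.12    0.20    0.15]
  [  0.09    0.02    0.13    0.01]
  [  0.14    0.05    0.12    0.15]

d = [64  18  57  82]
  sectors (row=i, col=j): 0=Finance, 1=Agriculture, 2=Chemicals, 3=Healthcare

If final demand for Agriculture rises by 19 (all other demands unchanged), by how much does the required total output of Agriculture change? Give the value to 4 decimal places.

22.3392

Form M = I − A:
  [  0.80   -0.07   -0.08   -0.13]
  [ -0.10    0.88   -0.20   -0.15]
  [ -0.09   -0.02    0.87   -0.01]
  [ -0.14   -0.05   -0.12    0.85]
Leontief inverse L = M⁻¹:
  [  1.3253    0.1224    0.1812    0.2264]
  [  0.2266    1.1757    0.3250    0.2460]
  [  0.1452    0.0408    1.1781    0.0433]
  [  0.2521    0.0951    0.2153    1.2343]
Total output x = L · d:
  x_0 = 1.3253·64 + 0.1224·18 + 0.1812·57 + 0.2264·82 = 115.9213
  x_1 = 0.2266·64 + 1.1757·18 + 0.3250·57 + 0.2460·82 = 74.3613
  x_2 = 0.1452·64 + 0.0408·18 + 1.1781·57 + 0.0433·82 = 80.7281
  x_3 = 0.2521·64 + 0.0951·18 + 0.2153·57 + 1.2343·82 = 131.3346
Δx_1 = L[1,1] · Δd_1 = 1.1757 · 19 = 22.3392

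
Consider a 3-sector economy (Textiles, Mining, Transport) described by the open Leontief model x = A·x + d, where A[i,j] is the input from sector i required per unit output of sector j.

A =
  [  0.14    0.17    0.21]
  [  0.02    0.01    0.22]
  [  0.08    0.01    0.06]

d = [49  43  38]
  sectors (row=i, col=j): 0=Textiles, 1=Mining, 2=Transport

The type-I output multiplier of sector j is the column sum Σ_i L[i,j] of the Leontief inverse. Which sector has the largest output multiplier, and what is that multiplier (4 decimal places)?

Transport (1.6591)

Form M = I − A:
  [  0.86   -0.17   -0.21]
  [ -0.02    0.99   -0.22]
  [ -0.08   -0.01    0.94]
Leontief inverse L = M⁻¹:
  [  1.1971    0.2088    0.3163]
  [  0.0469    1.0207    0.2494]
  [  0.1024    0.0286    1.0934]
Total output x = L · d:
  x_0 = 1.1971·49 + 0.2088·43 + 0.3163·38 = 79.6515
  x_1 = 0.0469·49 + 1.0207·43 + 0.2494·38 = 55.6649
  x_2 = 0.1024·49 + 0.0286·43 + 1.0934·38 = 47.7966
Output multipliers (column sums of L):
  Textiles: 1.3464
  Mining: 1.2581
  Transport: 1.6591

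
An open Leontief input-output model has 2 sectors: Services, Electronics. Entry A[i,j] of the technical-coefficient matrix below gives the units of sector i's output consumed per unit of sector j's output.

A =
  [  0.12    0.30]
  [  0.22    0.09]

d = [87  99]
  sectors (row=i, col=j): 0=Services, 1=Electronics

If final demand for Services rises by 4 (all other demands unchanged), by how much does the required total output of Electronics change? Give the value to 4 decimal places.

Form M = I − A:
  [  0.88   -0.30]
  [ -0.22    0.91]
Leontief inverse L = M⁻¹:
  [  1.2384    0.4083]
  [  0.2994    1.1976]
Total output x = L · d:
  x_0 = 1.2384·87 + 0.4083·99 = 148.1628
  x_1 = 0.2994·87 + 1.1976·99 = 144.6108
Δx_1 = L[1,0] · Δd_0 = 0.2994 · 4 = 1.1976

1.1976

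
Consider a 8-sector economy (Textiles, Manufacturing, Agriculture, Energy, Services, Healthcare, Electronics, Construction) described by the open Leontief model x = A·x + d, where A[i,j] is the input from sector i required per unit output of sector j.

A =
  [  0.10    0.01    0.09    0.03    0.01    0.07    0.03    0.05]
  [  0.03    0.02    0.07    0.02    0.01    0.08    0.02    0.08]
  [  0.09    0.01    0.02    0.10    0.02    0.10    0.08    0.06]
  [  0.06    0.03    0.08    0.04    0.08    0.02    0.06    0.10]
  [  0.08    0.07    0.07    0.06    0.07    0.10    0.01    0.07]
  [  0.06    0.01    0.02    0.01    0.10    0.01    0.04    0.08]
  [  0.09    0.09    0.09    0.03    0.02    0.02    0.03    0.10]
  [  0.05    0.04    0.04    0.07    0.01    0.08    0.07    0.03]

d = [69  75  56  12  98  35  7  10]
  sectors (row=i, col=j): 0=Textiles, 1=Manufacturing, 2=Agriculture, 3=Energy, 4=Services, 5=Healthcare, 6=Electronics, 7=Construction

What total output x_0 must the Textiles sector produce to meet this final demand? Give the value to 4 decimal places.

98.0125

Form M = I − A:
  [  0.90   -0.01   -0.09   -0.03   -0.01   -0.07   -0.03   -0.05]
  [ -0.03    0.98   -0.07   -0.02   -0.01   -0.08   -0.02   -0.08]
  [ -0.09   -0.01    0.98   -0.10   -0.02   -0.10   -0.08   -0.06]
  [ -0.06   -0.03   -0.08    0.96   -0.08   -0.02   -0.06   -0.10]
  [ -0.08   -0.07   -0.07   -0.06    0.93   -0.10   -0.01   -0.07]
  [ -0.06   -0.01   -0.02   -0.01   -0.10    0.99   -0.04   -0.08]
  [ -0.09   -0.09   -0.09   -0.03   -0.02   -0.02    0.97   -0.10]
  [ -0.05   -0.04   -0.04   -0.07   -0.01   -0.08   -0.07    0.97]
Leontief inverse L = M⁻¹:
  [  1.1507    0.0281    0.1270    0.0619    0.0349    0.1101    0.0621    0.0939]
  [  0.0692    1.0362    0.0980    0.0472    0.0325    0.1131    0.0479    0.1166]
  [  0.1499    0.0376    1.0703    0.1342    0.0556    0.1420    0.1170    0.1187]
  [  0.1199    0.0595    0.1282    1.0819    0.1094    0.0736    0.0978    0.1546]
  [  0.1432    0.0965    0.1206    0.1011    1.1084    0.1557    0.0499    0.1312]
  [  0.1029    0.0328    0.0557    0.0388    0.1215    1.0495    0.0639    0.1174]
  [  0.1459    0.1131    0.1360    0.0690    0.0441    0.0729    1.0677    0.1516]
  [  0.0975    0.0619    0.0796    0.0980    0.0380    0.1149    0.0999    1.0786]
Total output x = L · d:
  x_0 = 1.1507·69 + 0.0281·75 + 0.1270·56 + 0.0619·12 + 0.0349·98 + 0.1101·35 + 0.0621·7 + 0.0939·10 = 98.0125
  x_1 = 0.0692·69 + 1.0362·75 + 0.0980·56 + 0.0472·12 + 0.0325·98 + 0.1131·35 + 0.0479·7 + 0.1166·10 = 97.1889
  x_2 = 0.1499·69 + 0.0376·75 + 1.0703·56 + 0.1342·12 + 0.0556·98 + 0.1420·35 + 0.1170·7 + 0.1187·10 = 87.1385
  x_3 = 0.1199·69 + 0.0595·75 + 0.1282·56 + 1.0819·12 + 0.1094·98 + 0.0736·35 + 0.0978·7 + 0.1546·10 = 48.4325
  x_4 = 0.1432·69 + 0.0965·75 + 0.1206·56 + 0.1011·12 + 1.1084·98 + 0.1557·35 + 0.0499·7 + 0.1312·10 = 140.8123
  x_5 = 0.1029·69 + 0.0328·75 + 0.0557·56 + 0.0388·12 + 0.1215·98 + 1.0495·35 + 0.0639·7 + 0.1174·10 = 63.4079
  x_6 = 0.1459·69 + 0.1131·75 + 0.1360·56 + 0.0690·12 + 0.0441·98 + 0.0729·35 + 1.0677·7 + 0.1516·10 = 42.8569
  x_7 = 0.0975·69 + 0.0619·75 + 0.0796·56 + 0.0980·12 + 0.0380·98 + 0.1149·35 + 0.0999·7 + 1.0786·10 = 36.2317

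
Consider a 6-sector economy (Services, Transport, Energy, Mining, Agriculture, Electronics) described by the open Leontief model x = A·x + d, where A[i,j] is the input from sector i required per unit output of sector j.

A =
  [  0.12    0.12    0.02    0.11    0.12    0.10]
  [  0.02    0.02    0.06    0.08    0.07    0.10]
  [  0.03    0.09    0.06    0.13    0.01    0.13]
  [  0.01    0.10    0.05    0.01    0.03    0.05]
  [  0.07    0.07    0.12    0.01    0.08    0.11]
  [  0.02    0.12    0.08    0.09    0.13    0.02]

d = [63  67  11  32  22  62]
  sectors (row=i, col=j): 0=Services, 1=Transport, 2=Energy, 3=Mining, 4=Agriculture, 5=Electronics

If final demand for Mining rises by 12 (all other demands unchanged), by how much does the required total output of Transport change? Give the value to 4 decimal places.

Form M = I − A:
  [  0.88   -0.12   -0.02   -0.11   -0.12   -0.10]
  [ -0.02    0.98   -0.06   -0.08   -0.07   -0.10]
  [ -0.03   -0.09    0.94   -0.13   -0.01   -0.13]
  [ -0.01   -0.10   -0.05    0.99   -0.03   -0.05]
  [ -0.07   -0.07   -0.12   -0.01    0.92   -0.11]
  [ -0.02   -0.12   -0.08   -0.09   -0.13    0.98]
Leontief inverse L = M⁻¹:
  [  1.1662    0.2057    0.0885    0.1765    0.2004    0.1832]
  [  0.0415    1.0730    0.1025    0.1192    0.1127    0.1461]
  [  0.0525    0.1537    1.1081    0.1811    0.0625    0.1843]
  [  0.0243    0.1315    0.0794    1.0423    0.0602    0.0864]
  [  0.1049    0.1401    0.1761    0.0740    1.1411    0.1802]
  [  0.0493    0.1788    0.1355    0.1385    0.1799    1.0889]
Total output x = L · d:
  x_0 = 1.1662·63 + 0.2057·67 + 0.0885·11 + 0.1765·32 + 0.2004·22 + 0.1832·62 = 109.6377
  x_1 = 0.0415·63 + 1.0730·67 + 0.1025·11 + 0.1192·32 + 0.1127·22 + 0.1461·62 = 90.9846
  x_2 = 0.0525·63 + 0.1537·67 + 1.1081·11 + 0.1811·32 + 0.0625·22 + 0.1843·62 = 44.3918
  x_3 = 0.0243·63 + 0.1315·67 + 0.0794·11 + 1.0423·32 + 0.0602·22 + 0.0864·62 = 51.2484
  x_4 = 0.1049·63 + 0.1401·67 + 0.1761·11 + 0.0740·32 + 1.1411·22 + 0.1802·62 = 56.5824
  x_5 = 0.0493·63 + 0.1788·67 + 0.1355·11 + 0.1385·32 + 0.1799·22 + 1.0889·62 = 92.4799
Δx_1 = L[1,3] · Δd_3 = 0.1192 · 12 = 1.4304

1.4304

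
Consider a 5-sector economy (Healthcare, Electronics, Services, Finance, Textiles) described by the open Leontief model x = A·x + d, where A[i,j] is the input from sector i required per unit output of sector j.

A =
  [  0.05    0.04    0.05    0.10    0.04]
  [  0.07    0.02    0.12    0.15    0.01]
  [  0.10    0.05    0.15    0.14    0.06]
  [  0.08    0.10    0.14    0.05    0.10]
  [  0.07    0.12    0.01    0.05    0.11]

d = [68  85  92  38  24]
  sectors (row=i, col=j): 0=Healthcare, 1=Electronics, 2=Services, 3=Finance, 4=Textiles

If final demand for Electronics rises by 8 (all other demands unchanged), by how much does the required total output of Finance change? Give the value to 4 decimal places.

1.2047

Form M = I − A:
  [  0.95   -0.04   -0.05   -0.10   -0.04]
  [ -0.07    0.98   -0.12   -0.15   -0.01]
  [ -0.10   -0.05    0.85   -0.14   -0.06]
  [ -0.08   -0.10   -0.14    0.95   -0.10]
  [ -0.07   -0.12   -0.01   -0.05    0.89]
Leontief inverse L = M⁻¹:
  [  1.0859    0.0730    0.0988    0.1442    0.0725]
  [  0.1205    1.0634    0.1927    0.2118    0.0542]
  [  0.1658    0.1071    1.2395    0.2232    0.1173]
  [  0.1403    0.1506    0.2176    1.1311    0.1498]
  [  0.1114    0.1588    0.0599    0.1060    1.1463]
Total output x = L · d:
  x_0 = 1.0859·68 + 0.0730·85 + 0.0988·92 + 0.1442·38 + 0.0725·24 = 96.3477
  x_1 = 0.1205·68 + 1.0634·85 + 0.1927·92 + 0.2118·38 + 0.0542·24 = 125.6643
  x_2 = 0.1658·68 + 0.1071·85 + 1.2395·92 + 0.2232·38 + 0.1173·24 = 145.7128
  x_3 = 0.1403·68 + 0.1506·85 + 0.2176·92 + 1.1311·38 + 0.1498·24 = 88.9328
  x_4 = 0.1114·68 + 0.1588·85 + 0.0599·92 + 0.1060·38 + 1.1463·24 = 58.1211
Δx_3 = L[3,1] · Δd_1 = 0.1506 · 8 = 1.2047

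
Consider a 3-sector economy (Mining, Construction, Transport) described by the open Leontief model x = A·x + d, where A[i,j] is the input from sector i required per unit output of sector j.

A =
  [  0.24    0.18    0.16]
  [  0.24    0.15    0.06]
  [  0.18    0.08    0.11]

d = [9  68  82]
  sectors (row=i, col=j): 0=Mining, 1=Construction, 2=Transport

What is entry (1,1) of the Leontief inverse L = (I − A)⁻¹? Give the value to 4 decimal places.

L[1,1] = 1.2866

Form M = I − A:
  [  0.76   -0.18   -0.16]
  [ -0.24    0.85   -0.06]
  [ -0.18   -0.08    0.89]
Leontief inverse L = M⁻¹:
  [  1.4934    0.3437    0.2916]
  [  0.4458    1.2866    0.1669]
  [  0.3421    0.1852    1.1976]
Total output x = L · d:
  x_0 = 1.4934·9 + 0.3437·68 + 0.2916·82 = 60.7272
  x_1 = 0.4458·9 + 1.2866·68 + 0.1669·82 = 105.1845
  x_2 = 0.3421·9 + 0.1852·68 + 1.1976·82 = 113.8715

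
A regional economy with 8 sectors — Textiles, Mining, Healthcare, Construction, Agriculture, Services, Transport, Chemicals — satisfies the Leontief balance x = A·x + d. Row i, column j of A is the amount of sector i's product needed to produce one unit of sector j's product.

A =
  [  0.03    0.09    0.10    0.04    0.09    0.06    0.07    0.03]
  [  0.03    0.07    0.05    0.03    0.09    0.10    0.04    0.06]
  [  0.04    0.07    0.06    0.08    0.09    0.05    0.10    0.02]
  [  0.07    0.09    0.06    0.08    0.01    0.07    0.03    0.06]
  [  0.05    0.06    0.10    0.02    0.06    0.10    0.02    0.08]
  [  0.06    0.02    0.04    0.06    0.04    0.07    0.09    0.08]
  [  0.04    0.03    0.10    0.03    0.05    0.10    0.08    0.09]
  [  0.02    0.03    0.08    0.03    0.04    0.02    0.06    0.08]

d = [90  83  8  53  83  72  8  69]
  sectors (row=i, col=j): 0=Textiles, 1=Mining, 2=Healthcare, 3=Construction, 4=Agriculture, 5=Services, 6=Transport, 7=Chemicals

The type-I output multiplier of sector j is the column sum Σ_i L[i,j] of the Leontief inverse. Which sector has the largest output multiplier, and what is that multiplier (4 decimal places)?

Form M = I − A:
  [  0.97   -0.09   -0.10   -0.04   -0.09   -0.06   -0.07   -0.03]
  [ -0.03    0.93   -0.05   -0.03   -0.09   -0.10   -0.04   -0.06]
  [ -0.04   -0.07    0.94   -0.08   -0.09   -0.05   -0.10   -0.02]
  [ -0.07   -0.09   -0.06    0.92   -0.01   -0.07   -0.03   -0.06]
  [ -0.05   -0.06   -0.10   -0.02    0.94   -0.10   -0.02   -0.08]
  [ -0.06   -0.02   -0.04   -0.06   -0.04    0.93   -0.09   -0.08]
  [ -0.04   -0.03   -0.10   -0.03   -0.05   -0.10    0.92   -0.09]
  [ -0.02   -0.03   -0.08   -0.03   -0.04   -0.02   -0.06    0.92]
Leontief inverse L = M⁻¹:
  [  1.0718    0.1445    0.1705    0.0853    0.1502    0.1325    0.1313    0.0911]
  [  0.0681    1.1167    0.1134    0.0700    0.1421    0.1639    0.0952    0.1180]
  [  0.0832    0.1254    1.1323    0.1253    0.1470    0.1239    0.1597    0.0829]
  [  0.1077    0.1416    0.1218    1.1233    0.0625    0.1317    0.0859    0.1139]
  [  0.0886    0.1097    0.1653    0.0638    1.1164    0.1629    0.0807    0.1369]
  [  0.0969    0.0661    0.1049    0.1003    0.0884    1.1300    0.1463    0.1366]
  [  0.0814    0.0806    0.1713    0.0766    0.1073    0.1670    1.1464    0.1526]
  [  0.0475    0.0665    0.1305    0.0616    0.0802    0.0658    0.1041    1.1226]
Total output x = L · d:
  x_0 = 1.0718·90 + 0.1445·83 + 0.1705·8 + 0.0853·53 + 0.1502·83 + 0.1325·72 + 0.1313·8 + 0.0911·69 = 143.6838
  x_1 = 0.0681·90 + 1.1167·83 + 0.1134·8 + 0.0700·53 + 0.1421·83 + 0.1639·72 + 0.0952·8 + 0.1180·69 = 135.9258
  x_2 = 0.0832·90 + 0.1254·83 + 1.1323·8 + 0.1253·53 + 0.1470·83 + 0.1239·72 + 0.1597·8 + 0.0829·69 = 61.7087
  x_3 = 0.1077·90 + 0.1416·83 + 0.1218·8 + 1.1233·53 + 0.0625·83 + 0.1317·72 + 0.0859·8 + 0.1139·69 = 105.1763
  x_4 = 0.0886·90 + 0.1097·83 + 0.1653·8 + 0.0638·53 + 1.1164·83 + 0.1629·72 + 0.0807·8 + 0.1369·69 = 136.2605
  x_5 = 0.0969·90 + 0.0661·83 + 0.1049·8 + 0.1003·53 + 0.0884·83 + 1.1300·72 + 0.1463·8 + 0.1366·69 = 119.6554
  x_6 = 0.0814·90 + 0.0806·83 + 0.1713·8 + 0.0766·53 + 0.1073·83 + 0.1670·72 + 1.1464·8 + 0.1526·69 = 60.0776
  x_7 = 0.0475·90 + 0.0665·83 + 0.1305·8 + 0.0616·53 + 0.0802·83 + 0.0658·72 + 0.1041·8 + 1.1226·69 = 103.7952
Output multipliers (column sums of L):
  Textiles: 1.6452
  Mining: 1.8512
  Healthcare: 2.1099
  Construction: 1.7063
  Agriculture: 1.8940
  Services: 2.0776
  Transport: 1.9495
  Chemicals: 1.9546

Healthcare (2.1099)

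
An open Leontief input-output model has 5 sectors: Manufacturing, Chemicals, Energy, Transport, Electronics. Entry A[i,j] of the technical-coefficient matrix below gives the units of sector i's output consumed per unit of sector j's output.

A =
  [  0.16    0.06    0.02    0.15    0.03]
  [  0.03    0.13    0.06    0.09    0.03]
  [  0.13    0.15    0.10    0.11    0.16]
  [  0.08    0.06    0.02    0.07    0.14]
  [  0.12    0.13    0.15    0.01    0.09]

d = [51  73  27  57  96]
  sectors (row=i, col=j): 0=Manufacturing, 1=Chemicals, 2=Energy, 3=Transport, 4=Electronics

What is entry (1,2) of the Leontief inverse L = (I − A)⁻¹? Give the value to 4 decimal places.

L[1,2] = 0.0981

Form M = I − A:
  [  0.84   -0.06   -0.02   -0.15   -0.03]
  [ -0.03    0.87   -0.06   -0.09   -0.03]
  [ -0.13   -0.15    0.90   -0.11   -0.16]
  [ -0.08   -0.06   -0.02    0.93   -0.14]
  [ -0.12   -0.13   -0.15   -0.01    0.91]
Leontief inverse L = M⁻¹:
  [  1.2369    0.1231    0.0553    0.2189    0.0882]
  [  0.0829    1.1939    0.0981    0.1414    0.0811]
  [  0.2495    0.2740    1.1825    0.2094    0.2574]
  [  0.1499    0.1286    0.0692    1.1222    0.1940]
  [  0.2177    0.2334    0.2170    0.0959    1.1667]
Total output x = L · d:
  x_0 = 1.2369·51 + 0.1231·73 + 0.0553·27 + 0.2189·57 + 0.0882·96 = 94.5066
  x_1 = 0.0829·51 + 1.1939·73 + 0.0981·27 + 0.1414·57 + 0.0811·96 = 109.8745
  x_2 = 0.2495·51 + 0.2740·73 + 1.1825·27 + 0.2094·57 + 0.2574·96 = 101.2947
  x_3 = 0.1499·51 + 0.1286·73 + 0.0692·27 + 1.1222·57 + 0.1940·96 = 101.4882
  x_4 = 0.2177·51 + 0.2334·73 + 0.2170·27 + 0.0959·57 + 1.1667·96 = 151.4654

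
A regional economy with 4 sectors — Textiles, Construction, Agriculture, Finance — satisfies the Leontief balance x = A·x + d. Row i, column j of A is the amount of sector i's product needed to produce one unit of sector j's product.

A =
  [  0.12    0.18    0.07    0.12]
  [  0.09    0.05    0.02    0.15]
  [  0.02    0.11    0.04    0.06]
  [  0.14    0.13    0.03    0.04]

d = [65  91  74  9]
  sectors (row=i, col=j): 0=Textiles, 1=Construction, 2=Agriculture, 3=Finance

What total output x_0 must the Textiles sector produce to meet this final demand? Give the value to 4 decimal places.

Form M = I − A:
  [  0.88   -0.18   -0.07   -0.12]
  [ -0.09    0.95   -0.02   -0.15]
  [ -0.02   -0.11    0.96   -0.06]
  [ -0.14   -0.13   -0.03    0.96]
Leontief inverse L = M⁻¹:
  [  1.1971    0.2653    0.0990    0.1973]
  [  0.1455    1.1114    0.0398    0.1943]
  [  0.0539    0.1450    1.0516    0.0951]
  [  0.1960    0.1937    0.0527    1.0997]
Total output x = L · d:
  x_0 = 1.1971·65 + 0.2653·91 + 0.0990·74 + 0.1973·9 = 111.0542
  x_1 = 0.1455·65 + 1.1114·91 + 0.0398·74 + 0.1943·9 = 115.2912
  x_2 = 0.0539·65 + 0.1450·91 + 1.0516·74 + 0.0951·9 = 95.3676
  x_3 = 0.1960·65 + 0.1937·91 + 0.0527·74 + 1.0997·9 = 44.1630

111.0542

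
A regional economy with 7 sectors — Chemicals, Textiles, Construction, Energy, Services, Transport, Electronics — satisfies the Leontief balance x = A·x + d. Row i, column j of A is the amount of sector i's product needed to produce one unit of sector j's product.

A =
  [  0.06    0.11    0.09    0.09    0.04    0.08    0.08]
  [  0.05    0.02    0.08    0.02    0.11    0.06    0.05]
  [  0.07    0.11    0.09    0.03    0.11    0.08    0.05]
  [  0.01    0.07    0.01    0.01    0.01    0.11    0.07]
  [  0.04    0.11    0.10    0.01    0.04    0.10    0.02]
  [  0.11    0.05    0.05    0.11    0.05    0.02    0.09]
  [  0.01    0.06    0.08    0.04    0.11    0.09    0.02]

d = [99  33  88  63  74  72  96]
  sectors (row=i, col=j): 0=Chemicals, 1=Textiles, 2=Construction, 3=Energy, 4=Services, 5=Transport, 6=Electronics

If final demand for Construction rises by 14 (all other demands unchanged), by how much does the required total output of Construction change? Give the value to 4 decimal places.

Form M = I − A:
  [  0.94   -0.11   -0.09   -0.09   -0.04   -0.08   -0.08]
  [ -0.05    0.98   -0.08   -0.02   -0.11   -0.06   -0.05]
  [ -0.07   -0.11    0.91   -0.03   -0.11   -0.08   -0.05]
  [ -0.01   -0.07   -0.01    0.99   -0.01   -0.11   -0.07]
  [ -0.04   -0.11   -0.10   -0.01    0.96   -0.10   -0.02]
  [ -0.11   -0.05   -0.05   -0.11   -0.05    0.98   -0.09]
  [ -0.01   -0.06   -0.08   -0.04   -0.11   -0.09    0.98]
Leontief inverse L = M⁻¹:
  [  1.1107    0.1804    0.1594    0.1330    0.1099    0.1532    0.1338]
  [  0.0891    1.0783    0.1356    0.0518    0.1592    0.1144    0.0867]
  [  0.1239    0.1842    1.1653    0.0732    0.1802    0.1525    0.1019]
  [  0.0399    0.1026    0.0463    1.0377    0.0484    0.1438    0.0992]
  [  0.0864    0.1658    0.1583    0.0467    1.0981    0.1532    0.0634]
  [  0.1492    0.1153    0.1099    0.1467    0.1059    1.0884    0.1363]
  [  0.0519    0.1163    0.1348    0.0716    0.1605    0.1440    1.0591]
Total output x = L · d:
  x_0 = 1.1107·99 + 0.1804·33 + 0.1594·88 + 0.1330·63 + 0.1099·74 + 0.1532·72 + 0.1338·96 = 170.3340
  x_1 = 0.0891·99 + 1.0783·33 + 0.1356·88 + 0.0518·63 + 0.1592·74 + 0.1144·72 + 0.0867·96 = 87.9392
  x_2 = 0.1239·99 + 0.1842·33 + 1.1653·88 + 0.0732·63 + 0.1802·74 + 0.1525·72 + 0.1019·96 = 159.5942
  x_3 = 0.0399·99 + 0.1026·33 + 0.0463·88 + 1.0377·63 + 0.0484·74 + 0.1438·72 + 0.0992·96 = 100.2446
  x_4 = 0.0864·99 + 0.1658·33 + 0.1583·88 + 0.0467·63 + 1.0981·74 + 0.1532·72 + 0.0634·96 = 129.2828
  x_5 = 0.1492·99 + 0.1153·33 + 0.1099·88 + 0.1467·63 + 0.1059·74 + 1.0884·72 + 0.1363·96 = 136.7745
  x_6 = 0.0519·99 + 0.1163·33 + 0.1348·88 + 0.0716·63 + 0.1605·74 + 0.1440·72 + 1.0591·96 = 149.2733
Δx_2 = L[2,2] · Δd_2 = 1.1653 · 14 = 16.3140

16.3140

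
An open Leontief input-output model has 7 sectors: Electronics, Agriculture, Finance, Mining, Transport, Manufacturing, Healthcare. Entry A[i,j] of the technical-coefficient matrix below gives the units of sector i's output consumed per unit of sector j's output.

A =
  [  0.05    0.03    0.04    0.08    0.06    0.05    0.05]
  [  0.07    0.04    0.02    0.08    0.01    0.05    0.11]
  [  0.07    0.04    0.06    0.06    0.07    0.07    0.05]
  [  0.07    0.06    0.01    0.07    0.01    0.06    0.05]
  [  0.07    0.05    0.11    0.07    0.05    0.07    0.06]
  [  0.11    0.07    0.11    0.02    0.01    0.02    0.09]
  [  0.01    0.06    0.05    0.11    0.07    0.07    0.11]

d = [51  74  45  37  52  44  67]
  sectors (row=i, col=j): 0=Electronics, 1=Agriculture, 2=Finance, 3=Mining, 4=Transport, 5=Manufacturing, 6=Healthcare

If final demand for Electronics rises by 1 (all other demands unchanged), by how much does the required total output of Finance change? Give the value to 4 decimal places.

Form M = I − A:
  [  0.95   -0.03   -0.04   -0.08   -0.06   -0.05   -0.05]
  [ -0.07    0.96   -0.02   -0.08   -0.01   -0.05   -0.11]
  [ -0.07   -0.04    0.94   -0.06   -0.07   -0.07   -0.05]
  [ -0.07   -0.06   -0.01    0.93   -0.01   -0.06   -0.05]
  [ -0.07   -0.05   -0.11   -0.07    0.95   -0.07   -0.06]
  [ -0.11   -0.07   -0.11   -0.02   -0.01    0.98   -0.09]
  [ -0.01   -0.06   -0.05   -0.11   -0.07   -0.07    0.89]
Leontief inverse L = M⁻¹:
  [  1.0885    0.0611    0.0736    0.1229    0.0839    0.0841    0.0939]
  [  0.1066    1.0733    0.0515    0.1283    0.0358    0.0857    0.1598]
  [  0.1158    0.0758    1.1013    0.1094    0.0991    0.1095    0.1016]
  [  0.1044    0.0879    0.0369    1.1092    0.0296    0.0891    0.0921]
  [  0.1219    0.0905    0.1551    0.1264    1.0840    0.1156    0.1186]
  [  0.1517    0.1043    0.1466    0.0747    0.0441    1.0620    0.1442]
  [  0.0603    0.1035    0.0945    0.1691    0.1013    0.1165    1.1732]
Total output x = L · d:
  x_0 = 1.0885·51 + 0.0611·74 + 0.0736·45 + 0.1229·37 + 0.0839·52 + 0.0841·44 + 0.0939·67 = 82.2547
  x_1 = 0.1066·51 + 1.0733·74 + 0.0515·45 + 0.1283·37 + 0.0358·52 + 0.0857·44 + 0.1598·67 = 108.2602
  x_2 = 0.1158·51 + 0.0758·74 + 1.1013·45 + 0.1094·37 + 0.0991·52 + 0.1095·44 + 0.1016·67 = 81.9068
  x_3 = 0.1044·51 + 0.0879·74 + 0.0369·45 + 1.1092·37 + 0.0296·52 + 0.0891·44 + 0.0921·67 = 66.1652
  x_4 = 0.1219·51 + 0.0905·74 + 0.1551·45 + 0.1264·37 + 1.0840·52 + 0.1156·44 + 0.1186·67 = 93.9694
  x_5 = 0.1517·51 + 0.1043·74 + 0.1466·45 + 0.0747·37 + 0.0441·52 + 1.0620·44 + 0.1442·67 = 83.4904
  x_6 = 0.0603·51 + 0.1035·74 + 0.0945·45 + 0.1691·37 + 0.1013·52 + 0.1165·44 + 1.1732·67 = 110.2403
Δx_2 = L[2,0] · Δd_0 = 0.1158 · 1 = 0.1158

0.1158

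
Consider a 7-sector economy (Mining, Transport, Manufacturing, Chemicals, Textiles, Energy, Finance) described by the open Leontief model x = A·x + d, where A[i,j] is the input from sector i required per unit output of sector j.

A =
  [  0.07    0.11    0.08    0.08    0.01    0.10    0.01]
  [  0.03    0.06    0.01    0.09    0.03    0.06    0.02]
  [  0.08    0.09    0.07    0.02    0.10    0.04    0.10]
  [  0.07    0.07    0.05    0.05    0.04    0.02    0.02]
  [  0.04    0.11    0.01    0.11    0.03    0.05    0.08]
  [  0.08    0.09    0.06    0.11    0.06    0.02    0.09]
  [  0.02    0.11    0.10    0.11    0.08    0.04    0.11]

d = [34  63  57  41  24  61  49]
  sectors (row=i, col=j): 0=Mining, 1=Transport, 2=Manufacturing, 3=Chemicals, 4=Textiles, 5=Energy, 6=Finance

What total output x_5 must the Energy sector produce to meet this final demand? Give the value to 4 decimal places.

102.3912

Form M = I − A:
  [  0.93   -0.11   -0.08   -0.08   -0.01   -0.10   -0.01]
  [ -0.03    0.94   -0.01   -0.09   -0.03   -0.06   -0.02]
  [ -0.08   -0.09    0.93   -0.02   -0.10   -0.04   -0.10]
  [ -0.07   -0.07   -0.05    0.95   -0.04   -0.02   -0.02]
  [ -0.04   -0.11   -0.01   -0.11    0.97   -0.05   -0.08]
  [ -0.08   -0.09   -0.06   -0.11   -0.06    0.98   -0.09]
  [ -0.02   -0.11   -0.10   -0.11   -0.08   -0.04    0.89]
Leontief inverse L = M⁻¹:
  [  1.1169    0.1775    0.1205    0.1408    0.0480    0.1372    0.0514]
  [  0.0587    1.1031    0.0347    0.1310    0.0525    0.0821    0.0453]
  [  0.1255    0.1716    1.1166    0.0946    0.1436    0.0844    0.1543]
  [  0.1007    0.1183    0.0776    1.0926    0.0647    0.0482    0.0478]
  [  0.0779    0.1725    0.0472    0.1703    1.0638    0.0830    0.1179]
  [  0.1269    0.1683    0.1069    0.1797    0.1020    1.0625    0.1379]
  [  0.0716    0.1973    0.1511    0.1884    0.1319    0.0839    1.1704]
Total output x = L · d:
  x_0 = 1.1169·34 + 0.1775·63 + 0.1205·57 + 0.1408·41 + 0.0480·24 + 0.1372·61 + 0.0514·49 = 73.8330
  x_1 = 0.0587·34 + 1.1031·63 + 0.0347·57 + 0.1310·41 + 0.0525·24 + 0.0821·61 + 0.0453·49 = 87.3336
  x_2 = 0.1255·34 + 0.1716·63 + 1.1166·57 + 0.0946·41 + 0.1436·24 + 0.0844·61 + 0.1543·49 = 98.7534
  x_3 = 0.1007·34 + 0.1183·63 + 0.0776·57 + 1.0926·41 + 0.0647·24 + 0.0482·61 + 0.0478·49 = 66.9330
  x_4 = 0.0779·34 + 0.1725·63 + 0.0472·57 + 0.1703·41 + 1.0638·24 + 0.0830·61 + 0.1179·49 = 59.5633
  x_5 = 0.1269·34 + 0.1683·63 + 0.1069·57 + 0.1797·41 + 0.1020·24 + 1.0625·61 + 0.1379·49 = 102.3912
  x_6 = 0.0716·34 + 0.1973·63 + 0.1511·57 + 0.1884·41 + 0.1319·24 + 0.0839·61 + 1.1704·49 = 96.8337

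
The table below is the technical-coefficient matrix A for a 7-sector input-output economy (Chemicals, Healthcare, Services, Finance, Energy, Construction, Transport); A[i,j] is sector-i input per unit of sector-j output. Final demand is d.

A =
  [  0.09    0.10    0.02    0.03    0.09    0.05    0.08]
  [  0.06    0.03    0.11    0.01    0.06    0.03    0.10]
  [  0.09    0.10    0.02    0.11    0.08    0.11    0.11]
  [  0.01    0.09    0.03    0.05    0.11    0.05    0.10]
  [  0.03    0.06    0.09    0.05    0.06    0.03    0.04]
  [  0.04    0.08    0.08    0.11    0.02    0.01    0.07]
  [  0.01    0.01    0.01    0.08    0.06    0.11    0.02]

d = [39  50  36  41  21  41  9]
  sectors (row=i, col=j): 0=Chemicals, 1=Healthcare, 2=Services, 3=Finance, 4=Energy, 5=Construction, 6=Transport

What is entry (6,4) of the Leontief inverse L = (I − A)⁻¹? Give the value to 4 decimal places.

Form M = I − A:
  [  0.91   -0.10   -0.02   -0.03   -0.09   -0.05   -0.08]
  [ -0.06    0.97   -0.11   -0.01   -0.06   -0.03   -0.10]
  [ -0.09   -0.10    0.98   -0.11   -0.08   -0.11   -0.11]
  [ -0.01   -0.09   -0.03    0.95   -0.11   -0.05   -0.10]
  [ -0.03   -0.06   -0.09   -0.05    0.94   -0.03   -0.04]
  [ -0.04   -0.08   -0.08   -0.11   -0.02    0.99   -0.07]
  [ -0.01   -0.01   -0.01   -0.08   -0.06   -0.11    0.98]
Leontief inverse L = M⁻¹:
  [  1.1259    0.1471    0.0636    0.0738    0.1417    0.0913    0.1339]
  [  0.0941    1.0751    0.1419    0.0577    0.1076    0.0758    0.1490]
  [  0.1335    0.1656    1.0762    0.1731    0.1505    0.1651    0.1842]
  [  0.0387    0.1319    0.0725    1.0950    0.1579    0.0907    0.1494]
  [  0.0603    0.1021    0.1233    0.0907    1.1043    0.0677    0.0883]
  [  0.0714    0.1261    0.1143    0.1533    0.0730    1.0541    0.1255]
  [  0.0287    0.0453    0.0394    0.1153    0.0928    0.1333    1.0569]
Total output x = L · d:
  x_0 = 1.1259·39 + 0.1471·50 + 0.0636·36 + 0.0738·41 + 0.1417·21 + 0.0913·41 + 0.1339·9 = 64.5027
  x_1 = 0.0941·39 + 1.0751·50 + 0.1419·36 + 0.0577·41 + 0.1076·21 + 0.0758·41 + 0.1490·9 = 71.6079
  x_2 = 0.1335·39 + 0.1656·50 + 1.0762·36 + 0.1731·41 + 0.1505·21 + 0.1651·41 + 0.1842·9 = 70.9143
  x_3 = 0.0387·39 + 0.1319·50 + 0.0725·36 + 1.0950·41 + 0.1579·21 + 0.0907·41 + 0.1494·9 = 63.9920
  x_4 = 0.0603·39 + 0.1021·50 + 0.1233·36 + 0.0907·41 + 1.1043·21 + 0.0677·41 + 0.0883·9 = 42.3753
  x_5 = 0.0714·39 + 0.1261·50 + 0.1143·36 + 0.1533·41 + 0.0730·21 + 1.0541·41 + 0.1255·9 = 65.3739
  x_6 = 0.0287·39 + 0.0453·50 + 0.0394·36 + 0.1153·41 + 0.0928·21 + 0.1333·41 + 1.0569·9 = 26.4523

L[6,4] = 0.0928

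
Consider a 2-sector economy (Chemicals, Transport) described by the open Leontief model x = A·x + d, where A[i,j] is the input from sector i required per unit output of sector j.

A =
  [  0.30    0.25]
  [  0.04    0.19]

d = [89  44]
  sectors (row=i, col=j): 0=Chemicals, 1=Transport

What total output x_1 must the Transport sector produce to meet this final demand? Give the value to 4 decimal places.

61.6876

Form M = I − A:
  [  0.70   -0.25]
  [ -0.04    0.81]
Leontief inverse L = M⁻¹:
  [  1.4542    0.4488]
  [  0.0718    1.2567]
Total output x = L · d:
  x_0 = 1.4542·89 + 0.4488·44 = 149.1741
  x_1 = 0.0718·89 + 1.2567·44 = 61.6876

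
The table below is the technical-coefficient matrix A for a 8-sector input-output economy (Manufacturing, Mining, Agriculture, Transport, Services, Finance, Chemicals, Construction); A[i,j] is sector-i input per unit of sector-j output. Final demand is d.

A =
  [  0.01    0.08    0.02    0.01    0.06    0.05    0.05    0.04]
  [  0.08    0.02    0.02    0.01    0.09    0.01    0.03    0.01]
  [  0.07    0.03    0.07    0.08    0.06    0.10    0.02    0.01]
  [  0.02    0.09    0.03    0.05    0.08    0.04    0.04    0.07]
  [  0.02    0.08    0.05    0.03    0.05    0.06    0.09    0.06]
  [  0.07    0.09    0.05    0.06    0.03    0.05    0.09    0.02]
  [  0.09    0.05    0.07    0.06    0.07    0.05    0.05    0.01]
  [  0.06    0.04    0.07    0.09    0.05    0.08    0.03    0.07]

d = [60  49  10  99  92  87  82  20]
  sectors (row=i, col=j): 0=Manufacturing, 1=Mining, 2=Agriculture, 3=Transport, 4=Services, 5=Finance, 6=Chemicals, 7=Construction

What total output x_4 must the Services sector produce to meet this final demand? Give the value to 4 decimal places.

138.8841

Form M = I − A:
  [  0.99   -0.08   -0.02   -0.01   -0.06   -0.05   -0.05   -0.04]
  [ -0.08    0.98   -0.02   -0.01   -0.09   -0.01   -0.03   -0.01]
  [ -0.07   -0.03    0.93   -0.08   -0.06   -0.10   -0.02   -0.01]
  [ -0.02   -0.09   -0.03    0.95   -0.08   -0.04   -0.04   -0.07]
  [ -0.02   -0.08   -0.05   -0.03    0.95   -0.06   -0.09   -0.06]
  [ -0.07   -0.09   -0.05   -0.06   -0.03    0.95   -0.09   -0.02]
  [ -0.09   -0.05   -0.07   -0.06   -0.07   -0.05    0.95   -0.01]
  [ -0.06   -0.04   -0.07   -0.09   -0.05   -0.08   -0.03    0.93]
Leontief inverse L = M⁻¹:
  [  1.0409    0.1105    0.0453    0.0342    0.0932    0.0770    0.0786    0.0575]
  [  0.0996    1.0489    0.0399    0.0274    0.1171    0.0342    0.0555    0.0269]
  [  0.1064    0.0789    1.1034    0.1143    0.1043    0.1402    0.0604    0.0363]
  [  0.0576    0.1311    0.0628    1.0826    0.1243    0.0766    0.0762    0.0965]
  [  0.0632    0.1225    0.0864    0.0662    1.0962    0.0995    0.1277    0.0842]
  [  0.1115    0.1349    0.0840    0.0931    0.0791    1.0881    0.1278    0.0440]
  [  0.1269    0.0969    0.1036    0.0926    0.1165    0.0902    1.0892    0.0358]
  [  0.1021    0.0922    0.1090    0.1313    0.1004    0.1263    0.0724    1.1017]
Total output x = L · d:
  x_0 = 1.0409·60 + 0.1105·49 + 0.0453·10 + 0.0342·99 + 0.0932·92 + 0.0770·87 + 0.0786·82 + 0.0575·20 = 94.5741
  x_1 = 0.0996·60 + 1.0489·49 + 0.0399·10 + 0.0274·99 + 0.1171·92 + 0.0342·87 + 0.0555·82 + 0.0269·20 = 79.3238
  x_2 = 0.1064·60 + 0.0789·49 + 1.1034·10 + 0.1143·99 + 0.1043·92 + 0.1402·87 + 0.0604·82 + 0.0363·20 = 60.0737
  x_3 = 0.0576·60 + 0.1311·49 + 0.0628·10 + 1.0826·99 + 0.1243·92 + 0.0766·87 + 0.0762·82 + 0.0965·20 = 143.9594
  x_4 = 0.0632·60 + 0.1225·49 + 0.0864·10 + 0.0662·99 + 1.0962·92 + 0.0995·87 + 0.1277·82 + 0.0842·20 = 138.8841
  x_5 = 0.1115·60 + 0.1349·49 + 0.0840·10 + 0.0931·99 + 0.0791·92 + 1.0881·87 + 0.1278·82 + 0.0440·20 = 136.6635
  x_6 = 0.1269·60 + 0.0969·49 + 0.1036·10 + 0.0926·99 + 0.1165·92 + 0.0902·87 + 1.0892·82 + 0.0358·20 = 131.1631
  x_7 = 0.1021·60 + 0.0922·49 + 0.1090·10 + 0.1313·99 + 0.1004·92 + 0.1263·87 + 0.0724·82 + 1.1017·20 = 72.9259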